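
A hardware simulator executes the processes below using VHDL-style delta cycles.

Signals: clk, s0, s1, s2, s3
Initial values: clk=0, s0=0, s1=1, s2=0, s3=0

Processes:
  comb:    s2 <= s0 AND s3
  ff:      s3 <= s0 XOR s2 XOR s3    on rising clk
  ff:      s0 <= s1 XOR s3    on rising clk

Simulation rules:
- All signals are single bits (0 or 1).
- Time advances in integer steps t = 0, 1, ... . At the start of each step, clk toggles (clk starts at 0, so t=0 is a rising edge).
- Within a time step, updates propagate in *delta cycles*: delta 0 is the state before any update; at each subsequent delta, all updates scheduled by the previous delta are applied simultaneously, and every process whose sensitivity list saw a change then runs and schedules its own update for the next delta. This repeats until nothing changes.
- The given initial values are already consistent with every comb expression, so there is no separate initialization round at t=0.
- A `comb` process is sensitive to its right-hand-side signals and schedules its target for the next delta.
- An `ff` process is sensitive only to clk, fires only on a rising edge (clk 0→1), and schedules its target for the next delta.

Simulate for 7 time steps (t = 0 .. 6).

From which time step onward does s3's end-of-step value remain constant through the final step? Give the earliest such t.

2

[bits: s0,clk,s3,s1,s2]
t=0: Δ0=00010 Δ1=01010 Δ2=11010 | 2Δ
t=1: Δ0=11010 Δ1=10010 | 1Δ
t=2: Δ0=10010 Δ1=11010 Δ2=11110 Δ3=11111 | 3Δ
t=3: Δ0=11111 Δ1=10111 | 1Δ
t=4: Δ0=10111 Δ1=11111 Δ2=01111 Δ3=01110 | 3Δ
t=5: Δ0=01110 Δ1=00110 | 1Δ
t=6: Δ0=00110 Δ1=01110 | 1Δ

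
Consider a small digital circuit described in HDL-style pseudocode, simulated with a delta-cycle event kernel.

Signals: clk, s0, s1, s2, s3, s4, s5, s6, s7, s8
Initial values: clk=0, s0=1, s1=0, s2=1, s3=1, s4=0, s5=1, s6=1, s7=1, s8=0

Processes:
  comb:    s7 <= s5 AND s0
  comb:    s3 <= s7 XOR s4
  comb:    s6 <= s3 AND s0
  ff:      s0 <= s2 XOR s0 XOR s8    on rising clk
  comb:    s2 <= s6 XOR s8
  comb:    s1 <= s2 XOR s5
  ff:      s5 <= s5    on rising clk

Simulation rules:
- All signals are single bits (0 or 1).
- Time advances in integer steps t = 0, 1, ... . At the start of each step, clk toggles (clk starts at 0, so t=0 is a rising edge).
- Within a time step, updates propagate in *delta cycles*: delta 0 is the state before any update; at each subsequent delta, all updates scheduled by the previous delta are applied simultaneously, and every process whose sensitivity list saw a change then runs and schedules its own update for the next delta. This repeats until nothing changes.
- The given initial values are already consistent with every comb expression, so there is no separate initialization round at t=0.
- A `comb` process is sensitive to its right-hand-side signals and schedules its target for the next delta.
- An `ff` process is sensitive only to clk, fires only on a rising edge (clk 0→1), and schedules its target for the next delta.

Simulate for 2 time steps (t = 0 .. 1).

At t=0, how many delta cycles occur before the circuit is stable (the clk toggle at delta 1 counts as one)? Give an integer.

5

t0.Δ0 s8=0 s5=1 s3=1 s0=1 s6=1 s2=1 clk=0 s1=0 s4=0 s7=1
t0.Δ1 s8=0 s5=1 s3=1 s0=1 s6=1 s2=1 clk=1 s1=0 s4=0 s7=1
t0.Δ2 s8=0 s5=1 s3=1 s0=0 s6=1 s2=1 clk=1 s1=0 s4=0 s7=1
t0.Δ3 s8=0 s5=1 s3=1 s0=0 s6=0 s2=1 clk=1 s1=0 s4=0 s7=0
t0.Δ4 s8=0 s5=1 s3=0 s0=0 s6=0 s2=0 clk=1 s1=0 s4=0 s7=0
t0.Δ5 s8=0 s5=1 s3=0 s0=0 s6=0 s2=0 clk=1 s1=1 s4=0 s7=0
t1.Δ0 s8=0 s5=1 s3=0 s0=0 s6=0 s2=0 clk=1 s1=1 s4=0 s7=0
t1.Δ1 s8=0 s5=1 s3=0 s0=0 s6=0 s2=0 clk=0 s1=1 s4=0 s7=0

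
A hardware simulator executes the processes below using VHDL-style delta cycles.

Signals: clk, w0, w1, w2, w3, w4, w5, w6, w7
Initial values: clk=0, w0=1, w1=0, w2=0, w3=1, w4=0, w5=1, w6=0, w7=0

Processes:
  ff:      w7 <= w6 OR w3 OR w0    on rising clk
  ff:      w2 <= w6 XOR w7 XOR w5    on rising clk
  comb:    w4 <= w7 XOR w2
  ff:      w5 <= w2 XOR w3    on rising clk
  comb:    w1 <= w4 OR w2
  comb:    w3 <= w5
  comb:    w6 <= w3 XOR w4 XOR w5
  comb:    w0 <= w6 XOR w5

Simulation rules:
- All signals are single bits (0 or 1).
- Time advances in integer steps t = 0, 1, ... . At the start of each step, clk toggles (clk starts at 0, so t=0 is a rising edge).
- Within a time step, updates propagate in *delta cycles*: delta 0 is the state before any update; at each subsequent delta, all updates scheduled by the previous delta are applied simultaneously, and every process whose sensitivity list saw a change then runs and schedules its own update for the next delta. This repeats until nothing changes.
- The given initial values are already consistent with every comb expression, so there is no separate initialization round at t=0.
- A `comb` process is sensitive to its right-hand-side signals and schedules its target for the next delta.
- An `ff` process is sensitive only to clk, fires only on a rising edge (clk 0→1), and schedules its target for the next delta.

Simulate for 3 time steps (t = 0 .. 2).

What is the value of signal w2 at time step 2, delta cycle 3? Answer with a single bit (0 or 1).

t=0 Δ0: w1=0 w0=1 w4=0 w2=0 w5=1 w7=0 w3=1 clk=0 w6=0
  Δ1: clk:0→1
  Δ2: w2:0→1, w7:0→1
  Δ3: w1:0→1
  (3Δ to stable)
t=1 Δ0: w1=1 w0=1 w4=0 w2=1 w5=1 w7=1 w3=1 clk=1 w6=0
  Δ1: clk:1→0
  (1Δ to stable)
t=2 Δ0: w1=1 w0=1 w4=0 w2=1 w5=1 w7=1 w3=1 clk=0 w6=0
  Δ1: clk:0→1
  Δ2: w2:1→0, w5:1→0
  Δ3: w1:1→0, w0:1→0, w4:0→1, w3:1→0, w6:0→1
  Δ4: w1:0→1, w0:0→1
  (4Δ to stable)

0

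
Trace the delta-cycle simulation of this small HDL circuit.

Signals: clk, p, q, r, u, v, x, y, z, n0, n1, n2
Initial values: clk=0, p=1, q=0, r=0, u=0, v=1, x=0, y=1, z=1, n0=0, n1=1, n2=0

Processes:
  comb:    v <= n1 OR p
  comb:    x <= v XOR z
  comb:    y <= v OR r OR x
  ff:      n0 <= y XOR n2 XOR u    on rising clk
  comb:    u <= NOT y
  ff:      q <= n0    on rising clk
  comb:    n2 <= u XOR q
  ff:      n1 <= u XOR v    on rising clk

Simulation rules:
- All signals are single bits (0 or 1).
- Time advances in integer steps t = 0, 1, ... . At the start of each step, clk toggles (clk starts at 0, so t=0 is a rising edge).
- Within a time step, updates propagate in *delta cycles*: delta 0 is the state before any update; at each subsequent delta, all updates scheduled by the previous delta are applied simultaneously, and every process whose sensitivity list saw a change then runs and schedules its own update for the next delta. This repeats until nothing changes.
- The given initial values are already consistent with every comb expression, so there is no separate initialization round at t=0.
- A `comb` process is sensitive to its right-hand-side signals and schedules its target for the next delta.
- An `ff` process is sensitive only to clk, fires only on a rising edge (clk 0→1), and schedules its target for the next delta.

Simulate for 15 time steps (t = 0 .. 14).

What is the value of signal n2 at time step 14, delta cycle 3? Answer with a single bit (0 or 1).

t0.Δ0 n2=0 z=1 n1=1 r=0 n0=0 u=0 clk=0 x=0 y=1 v=1 q=0 p=1
t0.Δ1 n2=0 z=1 n1=1 r=0 n0=0 u=0 clk=1 x=0 y=1 v=1 q=0 p=1
t0.Δ2 n2=0 z=1 n1=1 r=0 n0=1 u=0 clk=1 x=0 y=1 v=1 q=0 p=1
t1.Δ0 n2=0 z=1 n1=1 r=0 n0=1 u=0 clk=1 x=0 y=1 v=1 q=0 p=1
t1.Δ1 n2=0 z=1 n1=1 r=0 n0=1 u=0 clk=0 x=0 y=1 v=1 q=0 p=1
t2.Δ0 n2=0 z=1 n1=1 r=0 n0=1 u=0 clk=0 x=0 y=1 v=1 q=0 p=1
t2.Δ1 n2=0 z=1 n1=1 r=0 n0=1 u=0 clk=1 x=0 y=1 v=1 q=0 p=1
t2.Δ2 n2=0 z=1 n1=1 r=0 n0=1 u=0 clk=1 x=0 y=1 v=1 q=1 p=1
t2.Δ3 n2=1 z=1 n1=1 r=0 n0=1 u=0 clk=1 x=0 y=1 v=1 q=1 p=1
t3.Δ0 n2=1 z=1 n1=1 r=0 n0=1 u=0 clk=1 x=0 y=1 v=1 q=1 p=1
t3.Δ1 n2=1 z=1 n1=1 r=0 n0=1 u=0 clk=0 x=0 y=1 v=1 q=1 p=1
t4.Δ0 n2=1 z=1 n1=1 r=0 n0=1 u=0 clk=0 x=0 y=1 v=1 q=1 p=1
t4.Δ1 n2=1 z=1 n1=1 r=0 n0=1 u=0 clk=1 x=0 y=1 v=1 q=1 p=1
t4.Δ2 n2=1 z=1 n1=1 r=0 n0=0 u=0 clk=1 x=0 y=1 v=1 q=1 p=1
t5.Δ0 n2=1 z=1 n1=1 r=0 n0=0 u=0 clk=1 x=0 y=1 v=1 q=1 p=1
t5.Δ1 n2=1 z=1 n1=1 r=0 n0=0 u=0 clk=0 x=0 y=1 v=1 q=1 p=1
t6.Δ0 n2=1 z=1 n1=1 r=0 n0=0 u=0 clk=0 x=0 y=1 v=1 q=1 p=1
t6.Δ1 n2=1 z=1 n1=1 r=0 n0=0 u=0 clk=1 x=0 y=1 v=1 q=1 p=1
t6.Δ2 n2=1 z=1 n1=1 r=0 n0=0 u=0 clk=1 x=0 y=1 v=1 q=0 p=1
t6.Δ3 n2=0 z=1 n1=1 r=0 n0=0 u=0 clk=1 x=0 y=1 v=1 q=0 p=1
t7.Δ0 n2=0 z=1 n1=1 r=0 n0=0 u=0 clk=1 x=0 y=1 v=1 q=0 p=1
t7.Δ1 n2=0 z=1 n1=1 r=0 n0=0 u=0 clk=0 x=0 y=1 v=1 q=0 p=1
t8.Δ0 n2=0 z=1 n1=1 r=0 n0=0 u=0 clk=0 x=0 y=1 v=1 q=0 p=1
t8.Δ1 n2=0 z=1 n1=1 r=0 n0=0 u=0 clk=1 x=0 y=1 v=1 q=0 p=1
t8.Δ2 n2=0 z=1 n1=1 r=0 n0=1 u=0 clk=1 x=0 y=1 v=1 q=0 p=1
t9.Δ0 n2=0 z=1 n1=1 r=0 n0=1 u=0 clk=1 x=0 y=1 v=1 q=0 p=1
t9.Δ1 n2=0 z=1 n1=1 r=0 n0=1 u=0 clk=0 x=0 y=1 v=1 q=0 p=1
t10.Δ0 n2=0 z=1 n1=1 r=0 n0=1 u=0 clk=0 x=0 y=1 v=1 q=0 p=1
t10.Δ1 n2=0 z=1 n1=1 r=0 n0=1 u=0 clk=1 x=0 y=1 v=1 q=0 p=1
t10.Δ2 n2=0 z=1 n1=1 r=0 n0=1 u=0 clk=1 x=0 y=1 v=1 q=1 p=1
t10.Δ3 n2=1 z=1 n1=1 r=0 n0=1 u=0 clk=1 x=0 y=1 v=1 q=1 p=1
t11.Δ0 n2=1 z=1 n1=1 r=0 n0=1 u=0 clk=1 x=0 y=1 v=1 q=1 p=1
t11.Δ1 n2=1 z=1 n1=1 r=0 n0=1 u=0 clk=0 x=0 y=1 v=1 q=1 p=1
t12.Δ0 n2=1 z=1 n1=1 r=0 n0=1 u=0 clk=0 x=0 y=1 v=1 q=1 p=1
t12.Δ1 n2=1 z=1 n1=1 r=0 n0=1 u=0 clk=1 x=0 y=1 v=1 q=1 p=1
t12.Δ2 n2=1 z=1 n1=1 r=0 n0=0 u=0 clk=1 x=0 y=1 v=1 q=1 p=1
t13.Δ0 n2=1 z=1 n1=1 r=0 n0=0 u=0 clk=1 x=0 y=1 v=1 q=1 p=1
t13.Δ1 n2=1 z=1 n1=1 r=0 n0=0 u=0 clk=0 x=0 y=1 v=1 q=1 p=1
t14.Δ0 n2=1 z=1 n1=1 r=0 n0=0 u=0 clk=0 x=0 y=1 v=1 q=1 p=1
t14.Δ1 n2=1 z=1 n1=1 r=0 n0=0 u=0 clk=1 x=0 y=1 v=1 q=1 p=1
t14.Δ2 n2=1 z=1 n1=1 r=0 n0=0 u=0 clk=1 x=0 y=1 v=1 q=0 p=1
t14.Δ3 n2=0 z=1 n1=1 r=0 n0=0 u=0 clk=1 x=0 y=1 v=1 q=0 p=1

0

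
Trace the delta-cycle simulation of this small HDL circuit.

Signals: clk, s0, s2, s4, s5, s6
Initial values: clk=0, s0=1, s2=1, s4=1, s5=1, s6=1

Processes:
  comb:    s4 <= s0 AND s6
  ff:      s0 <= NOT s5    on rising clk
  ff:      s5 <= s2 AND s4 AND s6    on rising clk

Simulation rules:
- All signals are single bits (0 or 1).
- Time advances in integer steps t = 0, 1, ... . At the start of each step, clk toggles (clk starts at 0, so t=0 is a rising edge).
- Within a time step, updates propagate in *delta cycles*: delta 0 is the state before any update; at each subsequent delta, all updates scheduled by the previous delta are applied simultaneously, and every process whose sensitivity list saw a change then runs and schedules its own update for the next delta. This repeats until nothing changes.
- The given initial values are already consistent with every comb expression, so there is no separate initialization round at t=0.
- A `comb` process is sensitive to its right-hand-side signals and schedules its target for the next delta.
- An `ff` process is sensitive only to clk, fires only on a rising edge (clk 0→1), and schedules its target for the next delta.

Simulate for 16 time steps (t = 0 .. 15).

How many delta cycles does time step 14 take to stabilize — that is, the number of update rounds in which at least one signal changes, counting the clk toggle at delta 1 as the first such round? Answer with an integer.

t=0 Δ0: s5=1 clk=0 s6=1 s4=1 s0=1 s2=1
  Δ1: clk:0→1
  Δ2: s0:1→0
  Δ3: s4:1→0
  (3Δ to stable)
t=1 Δ0: s5=1 clk=1 s6=1 s4=0 s0=0 s2=1
  Δ1: clk:1→0
  (1Δ to stable)
t=2 Δ0: s5=1 clk=0 s6=1 s4=0 s0=0 s2=1
  Δ1: clk:0→1
  Δ2: s5:1→0
  (2Δ to stable)
t=3 Δ0: s5=0 clk=1 s6=1 s4=0 s0=0 s2=1
  Δ1: clk:1→0
  (1Δ to stable)
t=4 Δ0: s5=0 clk=0 s6=1 s4=0 s0=0 s2=1
  Δ1: clk:0→1
  Δ2: s0:0→1
  Δ3: s4:0→1
  (3Δ to stable)
t=5 Δ0: s5=0 clk=1 s6=1 s4=1 s0=1 s2=1
  Δ1: clk:1→0
  (1Δ to stable)
t=6 Δ0: s5=0 clk=0 s6=1 s4=1 s0=1 s2=1
  Δ1: clk:0→1
  Δ2: s5:0→1
  (2Δ to stable)
t=7 Δ0: s5=1 clk=1 s6=1 s4=1 s0=1 s2=1
  Δ1: clk:1→0
  (1Δ to stable)
t=8 Δ0: s5=1 clk=0 s6=1 s4=1 s0=1 s2=1
  Δ1: clk:0→1
  Δ2: s0:1→0
  Δ3: s4:1→0
  (3Δ to stable)
t=9 Δ0: s5=1 clk=1 s6=1 s4=0 s0=0 s2=1
  Δ1: clk:1→0
  (1Δ to stable)
t=10 Δ0: s5=1 clk=0 s6=1 s4=0 s0=0 s2=1
  Δ1: clk:0→1
  Δ2: s5:1→0
  (2Δ to stable)
t=11 Δ0: s5=0 clk=1 s6=1 s4=0 s0=0 s2=1
  Δ1: clk:1→0
  (1Δ to stable)
t=12 Δ0: s5=0 clk=0 s6=1 s4=0 s0=0 s2=1
  Δ1: clk:0→1
  Δ2: s0:0→1
  Δ3: s4:0→1
  (3Δ to stable)
t=13 Δ0: s5=0 clk=1 s6=1 s4=1 s0=1 s2=1
  Δ1: clk:1→0
  (1Δ to stable)
t=14 Δ0: s5=0 clk=0 s6=1 s4=1 s0=1 s2=1
  Δ1: clk:0→1
  Δ2: s5:0→1
  (2Δ to stable)
t=15 Δ0: s5=1 clk=1 s6=1 s4=1 s0=1 s2=1
  Δ1: clk:1→0
  (1Δ to stable)

2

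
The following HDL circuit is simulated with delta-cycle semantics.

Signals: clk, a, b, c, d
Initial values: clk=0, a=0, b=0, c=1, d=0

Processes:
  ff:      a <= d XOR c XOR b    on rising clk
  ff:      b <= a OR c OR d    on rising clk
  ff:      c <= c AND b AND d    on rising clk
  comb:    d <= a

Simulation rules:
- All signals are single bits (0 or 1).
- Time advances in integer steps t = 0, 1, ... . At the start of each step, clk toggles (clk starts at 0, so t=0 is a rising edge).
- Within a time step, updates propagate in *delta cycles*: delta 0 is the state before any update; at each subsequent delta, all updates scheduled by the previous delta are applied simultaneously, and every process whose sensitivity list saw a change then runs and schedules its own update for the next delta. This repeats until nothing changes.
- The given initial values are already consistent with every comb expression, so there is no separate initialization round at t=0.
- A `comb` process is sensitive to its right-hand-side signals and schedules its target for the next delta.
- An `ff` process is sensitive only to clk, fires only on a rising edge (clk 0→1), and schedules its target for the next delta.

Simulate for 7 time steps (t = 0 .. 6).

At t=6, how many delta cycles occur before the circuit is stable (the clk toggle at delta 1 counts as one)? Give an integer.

t=0 Δ0: b=0 d=0 a=0 clk=0 c=1
  Δ1: clk:0→1
  Δ2: b:0→1, a:0→1, c:1→0
  Δ3: d:0→1
  (3Δ to stable)
t=1 Δ0: b=1 d=1 a=1 clk=1 c=0
  Δ1: clk:1→0
  (1Δ to stable)
t=2 Δ0: b=1 d=1 a=1 clk=0 c=0
  Δ1: clk:0→1
  Δ2: a:1→0
  Δ3: d:1→0
  (3Δ to stable)
t=3 Δ0: b=1 d=0 a=0 clk=1 c=0
  Δ1: clk:1→0
  (1Δ to stable)
t=4 Δ0: b=1 d=0 a=0 clk=0 c=0
  Δ1: clk:0→1
  Δ2: b:1→0, a:0→1
  Δ3: d:0→1
  (3Δ to stable)
t=5 Δ0: b=0 d=1 a=1 clk=1 c=0
  Δ1: clk:1→0
  (1Δ to stable)
t=6 Δ0: b=0 d=1 a=1 clk=0 c=0
  Δ1: clk:0→1
  Δ2: b:0→1
  (2Δ to stable)

2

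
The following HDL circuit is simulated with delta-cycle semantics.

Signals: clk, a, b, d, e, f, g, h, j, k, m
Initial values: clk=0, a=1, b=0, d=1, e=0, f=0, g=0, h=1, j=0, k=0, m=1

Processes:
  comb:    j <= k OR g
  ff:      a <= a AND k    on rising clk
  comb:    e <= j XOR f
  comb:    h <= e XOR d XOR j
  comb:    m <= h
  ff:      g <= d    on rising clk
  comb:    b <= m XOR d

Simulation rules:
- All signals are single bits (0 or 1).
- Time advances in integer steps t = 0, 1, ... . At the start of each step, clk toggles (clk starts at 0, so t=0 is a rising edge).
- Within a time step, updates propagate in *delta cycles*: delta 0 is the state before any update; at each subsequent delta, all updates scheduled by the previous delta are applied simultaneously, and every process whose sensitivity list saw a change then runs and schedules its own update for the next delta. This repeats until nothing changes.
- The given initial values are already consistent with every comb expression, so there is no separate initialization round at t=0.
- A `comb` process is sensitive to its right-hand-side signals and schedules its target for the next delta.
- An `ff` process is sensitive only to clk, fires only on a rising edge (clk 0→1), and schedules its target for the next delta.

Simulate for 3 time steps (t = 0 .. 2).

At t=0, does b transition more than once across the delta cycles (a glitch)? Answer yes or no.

[bits: m,e,k,g,clk,f,h,a,j,d,b]
t=0: Δ0=10000011010 Δ1=10001011010 Δ2=10011010010 Δ3=10011010110 Δ4=11011000110 Δ5=01011010110 Δ6=11011010111 Δ7=11011010110 | 7Δ
t=1: Δ0=11011010110 Δ1=11010010110 | 1Δ
t=2: Δ0=11010010110 Δ1=11011010110 | 1Δ

yes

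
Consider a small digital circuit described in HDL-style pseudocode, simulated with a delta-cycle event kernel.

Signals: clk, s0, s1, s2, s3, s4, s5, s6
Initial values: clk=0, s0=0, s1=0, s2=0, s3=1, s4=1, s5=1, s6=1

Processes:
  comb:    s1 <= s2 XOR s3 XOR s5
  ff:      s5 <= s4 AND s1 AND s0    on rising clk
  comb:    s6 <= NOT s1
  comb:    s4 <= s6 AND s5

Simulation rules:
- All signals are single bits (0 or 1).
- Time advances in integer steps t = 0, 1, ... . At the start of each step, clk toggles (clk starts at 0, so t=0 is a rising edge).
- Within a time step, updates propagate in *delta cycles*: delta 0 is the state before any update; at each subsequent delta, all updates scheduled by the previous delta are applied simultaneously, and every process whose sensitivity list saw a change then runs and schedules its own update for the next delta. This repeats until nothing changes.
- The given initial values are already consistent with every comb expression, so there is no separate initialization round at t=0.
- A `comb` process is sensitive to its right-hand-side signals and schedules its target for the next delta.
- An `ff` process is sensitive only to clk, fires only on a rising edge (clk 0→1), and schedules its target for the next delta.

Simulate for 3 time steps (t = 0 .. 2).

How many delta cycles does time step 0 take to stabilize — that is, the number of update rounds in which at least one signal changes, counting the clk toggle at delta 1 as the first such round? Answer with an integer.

[bits: s4,s2,s1,clk,s3,s0,s5,s6]
t=0: Δ0=10001011 Δ1=10011011 Δ2=10011001 Δ3=00111001 Δ4=00111000 | 4Δ
t=1: Δ0=00111000 Δ1=00101000 | 1Δ
t=2: Δ0=00101000 Δ1=00111000 | 1Δ

4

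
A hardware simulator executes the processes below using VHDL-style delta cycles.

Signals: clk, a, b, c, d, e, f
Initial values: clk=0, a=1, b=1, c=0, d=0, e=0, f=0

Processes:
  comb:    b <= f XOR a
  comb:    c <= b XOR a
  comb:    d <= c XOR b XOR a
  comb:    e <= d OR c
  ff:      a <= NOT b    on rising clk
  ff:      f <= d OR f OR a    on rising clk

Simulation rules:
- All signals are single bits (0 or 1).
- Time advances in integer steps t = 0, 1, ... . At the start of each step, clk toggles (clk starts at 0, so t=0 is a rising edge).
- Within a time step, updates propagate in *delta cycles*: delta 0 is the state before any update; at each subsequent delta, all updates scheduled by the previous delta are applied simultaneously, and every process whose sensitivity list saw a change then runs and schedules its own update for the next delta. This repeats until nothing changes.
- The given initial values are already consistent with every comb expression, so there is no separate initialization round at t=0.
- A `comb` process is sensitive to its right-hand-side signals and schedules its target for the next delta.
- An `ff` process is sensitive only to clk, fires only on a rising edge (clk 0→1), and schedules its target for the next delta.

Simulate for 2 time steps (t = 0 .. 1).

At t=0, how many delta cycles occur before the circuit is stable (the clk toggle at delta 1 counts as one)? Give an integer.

t0.Δ0 a=1 d=0 b=1 clk=0 c=0 f=0 e=0
t0.Δ1 a=1 d=0 b=1 clk=1 c=0 f=0 e=0
t0.Δ2 a=0 d=0 b=1 clk=1 c=0 f=1 e=0
t0.Δ3 a=0 d=1 b=1 clk=1 c=1 f=1 e=0
t0.Δ4 a=0 d=0 b=1 clk=1 c=1 f=1 e=1
t1.Δ0 a=0 d=0 b=1 clk=1 c=1 f=1 e=1
t1.Δ1 a=0 d=0 b=1 clk=0 c=1 f=1 e=1

4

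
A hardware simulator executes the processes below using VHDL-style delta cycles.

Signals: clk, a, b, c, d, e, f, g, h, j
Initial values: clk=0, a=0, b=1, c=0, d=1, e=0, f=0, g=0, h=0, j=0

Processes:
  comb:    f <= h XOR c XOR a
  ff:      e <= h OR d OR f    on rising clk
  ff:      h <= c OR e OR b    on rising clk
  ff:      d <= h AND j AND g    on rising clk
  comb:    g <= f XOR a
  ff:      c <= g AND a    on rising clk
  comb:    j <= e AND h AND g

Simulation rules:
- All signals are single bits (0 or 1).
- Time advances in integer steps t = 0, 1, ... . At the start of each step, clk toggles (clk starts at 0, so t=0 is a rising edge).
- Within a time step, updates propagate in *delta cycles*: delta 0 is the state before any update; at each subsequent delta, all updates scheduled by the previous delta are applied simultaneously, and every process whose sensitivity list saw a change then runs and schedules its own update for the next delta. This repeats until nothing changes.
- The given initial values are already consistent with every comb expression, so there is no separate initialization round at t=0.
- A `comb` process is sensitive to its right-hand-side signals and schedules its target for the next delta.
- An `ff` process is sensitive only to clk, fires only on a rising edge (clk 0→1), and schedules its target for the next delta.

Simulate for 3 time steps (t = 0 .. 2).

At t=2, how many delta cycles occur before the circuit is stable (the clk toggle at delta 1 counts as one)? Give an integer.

2

[bits: a,e,g,f,b,clk,c,j,h,d]
t=0: Δ0=0000100001 Δ1=0000110001 Δ2=0100110010 Δ3=0101110010 Δ4=0111110010 Δ5=0111110110 | 5Δ
t=1: Δ0=0111110110 Δ1=0111100110 | 1Δ
t=2: Δ0=0111100110 Δ1=0111110110 Δ2=0111110111 | 2Δ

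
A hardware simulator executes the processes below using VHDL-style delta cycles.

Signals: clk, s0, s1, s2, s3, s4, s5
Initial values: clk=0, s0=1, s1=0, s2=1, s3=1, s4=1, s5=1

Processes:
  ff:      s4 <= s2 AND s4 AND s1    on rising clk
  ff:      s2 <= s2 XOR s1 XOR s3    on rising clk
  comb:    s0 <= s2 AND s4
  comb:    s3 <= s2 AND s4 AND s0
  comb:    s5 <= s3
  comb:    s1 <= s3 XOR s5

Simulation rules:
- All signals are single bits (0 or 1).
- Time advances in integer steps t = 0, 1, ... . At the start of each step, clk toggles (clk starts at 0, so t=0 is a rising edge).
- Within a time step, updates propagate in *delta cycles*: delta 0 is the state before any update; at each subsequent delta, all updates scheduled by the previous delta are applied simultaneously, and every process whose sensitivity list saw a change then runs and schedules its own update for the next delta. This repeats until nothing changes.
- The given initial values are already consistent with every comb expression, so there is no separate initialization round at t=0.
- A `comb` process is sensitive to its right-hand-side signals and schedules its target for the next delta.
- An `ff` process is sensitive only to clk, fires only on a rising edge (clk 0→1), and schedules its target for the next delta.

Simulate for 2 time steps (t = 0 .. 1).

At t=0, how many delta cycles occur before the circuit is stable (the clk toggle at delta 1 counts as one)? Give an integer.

5

t=0 Δ0: s0=1 s1=0 s3=1 clk=0 s2=1 s4=1 s5=1
  Δ1: clk:0→1
  Δ2: s2:1→0, s4:1→0
  Δ3: s0:1→0, s3:1→0
  Δ4: s1:0→1, s5:1→0
  Δ5: s1:1→0
  (5Δ to stable)
t=1 Δ0: s0=0 s1=0 s3=0 clk=1 s2=0 s4=0 s5=0
  Δ1: clk:1→0
  (1Δ to stable)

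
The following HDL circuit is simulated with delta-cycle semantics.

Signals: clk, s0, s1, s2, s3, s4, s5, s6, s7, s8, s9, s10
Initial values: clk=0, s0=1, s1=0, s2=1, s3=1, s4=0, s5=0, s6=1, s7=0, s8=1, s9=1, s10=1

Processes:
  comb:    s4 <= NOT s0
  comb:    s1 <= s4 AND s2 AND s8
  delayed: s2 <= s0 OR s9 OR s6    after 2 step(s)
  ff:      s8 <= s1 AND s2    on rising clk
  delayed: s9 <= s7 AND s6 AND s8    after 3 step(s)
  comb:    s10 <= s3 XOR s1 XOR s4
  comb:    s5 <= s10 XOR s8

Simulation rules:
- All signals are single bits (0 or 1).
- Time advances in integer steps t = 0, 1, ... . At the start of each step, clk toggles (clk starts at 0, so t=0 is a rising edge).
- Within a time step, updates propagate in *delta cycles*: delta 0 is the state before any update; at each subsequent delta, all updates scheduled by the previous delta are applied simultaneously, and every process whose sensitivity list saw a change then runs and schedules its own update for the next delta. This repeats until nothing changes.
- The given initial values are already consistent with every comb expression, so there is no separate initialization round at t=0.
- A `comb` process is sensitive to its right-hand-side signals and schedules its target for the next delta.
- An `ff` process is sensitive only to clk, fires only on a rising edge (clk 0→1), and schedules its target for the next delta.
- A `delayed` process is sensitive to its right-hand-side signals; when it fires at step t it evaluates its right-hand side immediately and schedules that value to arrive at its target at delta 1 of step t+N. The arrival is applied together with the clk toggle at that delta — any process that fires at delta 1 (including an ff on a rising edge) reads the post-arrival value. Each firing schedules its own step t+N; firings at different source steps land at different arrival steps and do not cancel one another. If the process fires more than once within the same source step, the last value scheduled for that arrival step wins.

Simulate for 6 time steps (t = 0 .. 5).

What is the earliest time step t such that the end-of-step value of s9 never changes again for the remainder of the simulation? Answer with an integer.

[bits: s3,s4,s8,s0,s6,s2,s7,clk,s9,s10,s1,s5]
t=0: Δ0=101111001100 Δ1=101111011100 Δ2=100111011100 Δ3=100111011101 | 3Δ
t=1: Δ0=100111011101 Δ1=100111001101 | 1Δ
t=2: Δ0=100111001101 Δ1=100111011101 | 1Δ
t=3: Δ0=100111011101 Δ1=100111000101 | 1Δ
t=4: Δ0=100111000101 Δ1=100111010101 | 1Δ
t=5: Δ0=100111010101 Δ1=100111000101 | 1Δ

3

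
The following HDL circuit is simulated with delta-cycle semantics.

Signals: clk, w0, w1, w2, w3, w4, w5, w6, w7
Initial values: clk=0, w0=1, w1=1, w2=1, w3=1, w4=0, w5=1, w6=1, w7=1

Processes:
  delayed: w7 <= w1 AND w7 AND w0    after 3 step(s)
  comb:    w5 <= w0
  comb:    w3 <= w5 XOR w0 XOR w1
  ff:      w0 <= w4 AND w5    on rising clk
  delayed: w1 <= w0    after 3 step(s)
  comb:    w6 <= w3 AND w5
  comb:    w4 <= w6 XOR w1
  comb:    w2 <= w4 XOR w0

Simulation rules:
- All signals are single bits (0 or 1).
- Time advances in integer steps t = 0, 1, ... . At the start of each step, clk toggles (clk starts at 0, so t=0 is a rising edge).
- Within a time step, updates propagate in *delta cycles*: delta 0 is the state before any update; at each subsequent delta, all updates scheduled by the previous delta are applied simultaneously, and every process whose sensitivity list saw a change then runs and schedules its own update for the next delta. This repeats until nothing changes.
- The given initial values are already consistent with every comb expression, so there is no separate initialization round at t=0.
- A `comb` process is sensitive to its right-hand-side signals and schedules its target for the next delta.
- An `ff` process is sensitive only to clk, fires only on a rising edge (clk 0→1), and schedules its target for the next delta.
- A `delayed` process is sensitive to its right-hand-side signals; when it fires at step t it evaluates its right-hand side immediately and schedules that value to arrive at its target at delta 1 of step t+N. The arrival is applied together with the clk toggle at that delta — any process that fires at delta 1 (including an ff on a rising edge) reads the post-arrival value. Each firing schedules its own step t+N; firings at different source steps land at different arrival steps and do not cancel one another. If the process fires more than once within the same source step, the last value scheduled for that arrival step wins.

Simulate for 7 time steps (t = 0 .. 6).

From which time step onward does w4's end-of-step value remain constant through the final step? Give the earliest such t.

t0.Δ0 w6=1 w0=1 w3=1 w5=1 w7=1 w4=0 clk=0 w2=1 w1=1
t0.Δ1 w6=1 w0=1 w3=1 w5=1 w7=1 w4=0 clk=1 w2=1 w1=1
t0.Δ2 w6=1 w0=0 w3=1 w5=1 w7=1 w4=0 clk=1 w2=1 w1=1
t0.Δ3 w6=1 w0=0 w3=0 w5=0 w7=1 w4=0 clk=1 w2=0 w1=1
t0.Δ4 w6=0 w0=0 w3=1 w5=0 w7=1 w4=0 clk=1 w2=0 w1=1
t0.Δ5 w6=0 w0=0 w3=1 w5=0 w7=1 w4=1 clk=1 w2=0 w1=1
t0.Δ6 w6=0 w0=0 w3=1 w5=0 w7=1 w4=1 clk=1 w2=1 w1=1
t1.Δ0 w6=0 w0=0 w3=1 w5=0 w7=1 w4=1 clk=1 w2=1 w1=1
t1.Δ1 w6=0 w0=0 w3=1 w5=0 w7=1 w4=1 clk=0 w2=1 w1=1
t2.Δ0 w6=0 w0=0 w3=1 w5=0 w7=1 w4=1 clk=0 w2=1 w1=1
t2.Δ1 w6=0 w0=0 w3=1 w5=0 w7=1 w4=1 clk=1 w2=1 w1=1
t3.Δ0 w6=0 w0=0 w3=1 w5=0 w7=1 w4=1 clk=1 w2=1 w1=1
t3.Δ1 w6=0 w0=0 w3=1 w5=0 w7=0 w4=1 clk=0 w2=1 w1=0
t3.Δ2 w6=0 w0=0 w3=0 w5=0 w7=0 w4=0 clk=0 w2=1 w1=0
t3.Δ3 w6=0 w0=0 w3=0 w5=0 w7=0 w4=0 clk=0 w2=0 w1=0
t4.Δ0 w6=0 w0=0 w3=0 w5=0 w7=0 w4=0 clk=0 w2=0 w1=0
t4.Δ1 w6=0 w0=0 w3=0 w5=0 w7=0 w4=0 clk=1 w2=0 w1=0
t5.Δ0 w6=0 w0=0 w3=0 w5=0 w7=0 w4=0 clk=1 w2=0 w1=0
t5.Δ1 w6=0 w0=0 w3=0 w5=0 w7=0 w4=0 clk=0 w2=0 w1=0
t6.Δ0 w6=0 w0=0 w3=0 w5=0 w7=0 w4=0 clk=0 w2=0 w1=0
t6.Δ1 w6=0 w0=0 w3=0 w5=0 w7=0 w4=0 clk=1 w2=0 w1=0

3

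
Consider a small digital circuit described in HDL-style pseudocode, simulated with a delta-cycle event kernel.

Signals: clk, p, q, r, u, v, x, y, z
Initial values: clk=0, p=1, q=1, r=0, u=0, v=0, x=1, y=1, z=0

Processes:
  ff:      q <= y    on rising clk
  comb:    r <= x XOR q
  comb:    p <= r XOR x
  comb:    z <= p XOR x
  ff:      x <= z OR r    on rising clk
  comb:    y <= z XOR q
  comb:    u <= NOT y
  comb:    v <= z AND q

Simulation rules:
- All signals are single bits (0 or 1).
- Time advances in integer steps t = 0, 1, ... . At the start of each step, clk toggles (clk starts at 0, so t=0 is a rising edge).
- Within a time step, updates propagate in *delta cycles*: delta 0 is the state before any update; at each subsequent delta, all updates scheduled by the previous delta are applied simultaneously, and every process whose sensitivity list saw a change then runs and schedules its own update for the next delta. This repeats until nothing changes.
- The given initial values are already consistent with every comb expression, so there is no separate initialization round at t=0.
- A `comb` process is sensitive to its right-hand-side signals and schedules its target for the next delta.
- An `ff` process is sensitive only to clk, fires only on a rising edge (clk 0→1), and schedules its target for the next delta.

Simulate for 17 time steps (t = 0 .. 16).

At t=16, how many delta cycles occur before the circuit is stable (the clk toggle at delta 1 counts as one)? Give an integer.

[bits: r,q,u,x,p,v,clk,z,y]
t=0: Δ0=010110001 Δ1=010110101 Δ2=010010101 Δ3=110000111 Δ4=110011100 Δ5=111010111 Δ6=110011110 Δ7=111011110 | 7Δ
t=1: Δ0=111011110 Δ1=111011010 | 1Δ
t=2: Δ0=111011010 Δ1=111011110 Δ2=101111110 Δ3=101100101 Δ4=100100110 Δ5=101100111 Δ6=100100111 | 6Δ
t=3: Δ0=100100111 Δ1=100100011 | 1Δ
t=4: Δ0=100100011 Δ1=100100111 Δ2=110100111 Δ3=010101110 Δ4=011111110 Δ5=011111100 Δ6=011110101 Δ7=010110101 | 7Δ
t=5: Δ0=010110101 Δ1=010110001 | 1Δ
t=6: Δ0=010110001 Δ1=010110101 Δ2=010010101 Δ3=110000111 Δ4=110011100 Δ5=111010111 Δ6=110011110 Δ7=111011110 | 7Δ
t=7: Δ0=111011110 Δ1=111011010 | 1Δ
t=8: Δ0=111011010 Δ1=111011110 Δ2=101111110 Δ3=101100101 Δ4=100100110 Δ5=101100111 Δ6=100100111 | 6Δ
t=9: Δ0=100100111 Δ1=100100011 | 1Δ
t=10: Δ0=100100011 Δ1=100100111 Δ2=110100111 Δ3=010101110 Δ4=011111110 Δ5=011111100 Δ6=011110101 Δ7=010110101 | 7Δ
t=11: Δ0=010110101 Δ1=010110001 | 1Δ
t=12: Δ0=010110001 Δ1=010110101 Δ2=010010101 Δ3=110000111 Δ4=110011100 Δ5=111010111 Δ6=110011110 Δ7=111011110 | 7Δ
t=13: Δ0=111011110 Δ1=111011010 | 1Δ
t=14: Δ0=111011010 Δ1=111011110 Δ2=101111110 Δ3=101100101 Δ4=100100110 Δ5=101100111 Δ6=100100111 | 6Δ
t=15: Δ0=100100111 Δ1=100100011 | 1Δ
t=16: Δ0=100100011 Δ1=100100111 Δ2=110100111 Δ3=010101110 Δ4=011111110 Δ5=011111100 Δ6=011110101 Δ7=010110101 | 7Δ

7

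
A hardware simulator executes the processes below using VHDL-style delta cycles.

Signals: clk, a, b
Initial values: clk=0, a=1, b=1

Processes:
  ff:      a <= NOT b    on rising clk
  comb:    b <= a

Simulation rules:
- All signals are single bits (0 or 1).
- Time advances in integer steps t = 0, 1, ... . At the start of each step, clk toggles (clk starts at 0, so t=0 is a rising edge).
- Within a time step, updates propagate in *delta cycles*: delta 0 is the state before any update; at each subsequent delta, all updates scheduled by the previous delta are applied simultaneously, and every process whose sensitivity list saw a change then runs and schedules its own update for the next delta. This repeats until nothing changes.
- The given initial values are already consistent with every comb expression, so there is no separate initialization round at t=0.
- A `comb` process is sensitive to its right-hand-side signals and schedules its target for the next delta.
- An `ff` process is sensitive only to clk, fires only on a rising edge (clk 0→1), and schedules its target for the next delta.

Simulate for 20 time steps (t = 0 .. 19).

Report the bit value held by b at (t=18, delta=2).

0

t0.Δ0 clk=0 a=1 b=1
t0.Δ1 clk=1 a=1 b=1
t0.Δ2 clk=1 a=0 b=1
t0.Δ3 clk=1 a=0 b=0
t1.Δ0 clk=1 a=0 b=0
t1.Δ1 clk=0 a=0 b=0
t2.Δ0 clk=0 a=0 b=0
t2.Δ1 clk=1 a=0 b=0
t2.Δ2 clk=1 a=1 b=0
t2.Δ3 clk=1 a=1 b=1
t3.Δ0 clk=1 a=1 b=1
t3.Δ1 clk=0 a=1 b=1
t4.Δ0 clk=0 a=1 b=1
t4.Δ1 clk=1 a=1 b=1
t4.Δ2 clk=1 a=0 b=1
t4.Δ3 clk=1 a=0 b=0
t5.Δ0 clk=1 a=0 b=0
t5.Δ1 clk=0 a=0 b=0
t6.Δ0 clk=0 a=0 b=0
t6.Δ1 clk=1 a=0 b=0
t6.Δ2 clk=1 a=1 b=0
t6.Δ3 clk=1 a=1 b=1
t7.Δ0 clk=1 a=1 b=1
t7.Δ1 clk=0 a=1 b=1
t8.Δ0 clk=0 a=1 b=1
t8.Δ1 clk=1 a=1 b=1
t8.Δ2 clk=1 a=0 b=1
t8.Δ3 clk=1 a=0 b=0
t9.Δ0 clk=1 a=0 b=0
t9.Δ1 clk=0 a=0 b=0
t10.Δ0 clk=0 a=0 b=0
t10.Δ1 clk=1 a=0 b=0
t10.Δ2 clk=1 a=1 b=0
t10.Δ3 clk=1 a=1 b=1
t11.Δ0 clk=1 a=1 b=1
t11.Δ1 clk=0 a=1 b=1
t12.Δ0 clk=0 a=1 b=1
t12.Δ1 clk=1 a=1 b=1
t12.Δ2 clk=1 a=0 b=1
t12.Δ3 clk=1 a=0 b=0
t13.Δ0 clk=1 a=0 b=0
t13.Δ1 clk=0 a=0 b=0
t14.Δ0 clk=0 a=0 b=0
t14.Δ1 clk=1 a=0 b=0
t14.Δ2 clk=1 a=1 b=0
t14.Δ3 clk=1 a=1 b=1
t15.Δ0 clk=1 a=1 b=1
t15.Δ1 clk=0 a=1 b=1
t16.Δ0 clk=0 a=1 b=1
t16.Δ1 clk=1 a=1 b=1
t16.Δ2 clk=1 a=0 b=1
t16.Δ3 clk=1 a=0 b=0
t17.Δ0 clk=1 a=0 b=0
t17.Δ1 clk=0 a=0 b=0
t18.Δ0 clk=0 a=0 b=0
t18.Δ1 clk=1 a=0 b=0
t18.Δ2 clk=1 a=1 b=0
t18.Δ3 clk=1 a=1 b=1
t19.Δ0 clk=1 a=1 b=1
t19.Δ1 clk=0 a=1 b=1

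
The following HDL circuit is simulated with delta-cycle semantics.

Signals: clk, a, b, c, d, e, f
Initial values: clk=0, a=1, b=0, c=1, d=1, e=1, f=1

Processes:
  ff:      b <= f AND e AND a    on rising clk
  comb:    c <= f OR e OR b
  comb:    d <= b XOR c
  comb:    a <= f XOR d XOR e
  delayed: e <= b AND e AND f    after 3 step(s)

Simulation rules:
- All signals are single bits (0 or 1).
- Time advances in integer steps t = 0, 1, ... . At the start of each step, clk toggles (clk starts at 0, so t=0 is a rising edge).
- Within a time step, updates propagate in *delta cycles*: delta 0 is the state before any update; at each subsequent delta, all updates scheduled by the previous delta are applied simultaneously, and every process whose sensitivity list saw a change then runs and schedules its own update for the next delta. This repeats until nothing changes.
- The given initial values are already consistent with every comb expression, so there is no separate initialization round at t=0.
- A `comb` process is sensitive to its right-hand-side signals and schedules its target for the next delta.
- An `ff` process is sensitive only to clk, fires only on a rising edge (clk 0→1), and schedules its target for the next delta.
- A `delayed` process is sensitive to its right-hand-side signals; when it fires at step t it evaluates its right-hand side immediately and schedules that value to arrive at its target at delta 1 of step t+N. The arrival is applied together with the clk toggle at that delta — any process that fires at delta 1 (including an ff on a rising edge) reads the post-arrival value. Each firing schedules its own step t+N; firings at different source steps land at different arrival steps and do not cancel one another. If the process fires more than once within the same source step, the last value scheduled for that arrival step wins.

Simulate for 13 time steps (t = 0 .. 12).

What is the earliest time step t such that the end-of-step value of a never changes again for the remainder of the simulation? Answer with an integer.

8

t=0 Δ0: c=1 b=0 e=1 a=1 d=1 f=1 clk=0
  Δ1: clk:0→1
  Δ2: b:0→1
  Δ3: d:1→0
  Δ4: a:1→0
  (4Δ to stable)
t=1 Δ0: c=1 b=1 e=1 a=0 d=0 f=1 clk=1
  Δ1: clk:1→0
  (1Δ to stable)
t=2 Δ0: c=1 b=1 e=1 a=0 d=0 f=1 clk=0
  Δ1: clk:0→1
  Δ2: b:1→0
  Δ3: d:0→1
  Δ4: a:0→1
  (4Δ to stable)
t=3 Δ0: c=1 b=0 e=1 a=1 d=1 f=1 clk=1
  Δ1: clk:1→0
  (1Δ to stable)
t=4 Δ0: c=1 b=0 e=1 a=1 d=1 f=1 clk=0
  Δ1: clk:0→1
  Δ2: b:0→1
  Δ3: d:1→0
  Δ4: a:1→0
  (4Δ to stable)
t=5 Δ0: c=1 b=1 e=1 a=0 d=0 f=1 clk=1
  Δ1: e:1→0, clk:1→0
  Δ2: a:0→1
  (2Δ to stable)
t=6 Δ0: c=1 b=1 e=0 a=1 d=0 f=1 clk=0
  Δ1: clk:0→1
  Δ2: b:1→0
  Δ3: d:0→1
  Δ4: a:1→0
  (4Δ to stable)
t=7 Δ0: c=1 b=0 e=0 a=0 d=1 f=1 clk=1
  Δ1: e:0→1, clk:1→0
  Δ2: a:0→1
  (2Δ to stable)
t=8 Δ0: c=1 b=0 e=1 a=1 d=1 f=1 clk=0
  Δ1: e:1→0, clk:0→1
  Δ2: a:1→0
  (2Δ to stable)
t=9 Δ0: c=1 b=0 e=0 a=0 d=1 f=1 clk=1
  Δ1: clk:1→0
  (1Δ to stable)
t=10 Δ0: c=1 b=0 e=0 a=0 d=1 f=1 clk=0
  Δ1: clk:0→1
  (1Δ to stable)
t=11 Δ0: c=1 b=0 e=0 a=0 d=1 f=1 clk=1
  Δ1: clk:1→0
  (1Δ to stable)
t=12 Δ0: c=1 b=0 e=0 a=0 d=1 f=1 clk=0
  Δ1: clk:0→1
  (1Δ to stable)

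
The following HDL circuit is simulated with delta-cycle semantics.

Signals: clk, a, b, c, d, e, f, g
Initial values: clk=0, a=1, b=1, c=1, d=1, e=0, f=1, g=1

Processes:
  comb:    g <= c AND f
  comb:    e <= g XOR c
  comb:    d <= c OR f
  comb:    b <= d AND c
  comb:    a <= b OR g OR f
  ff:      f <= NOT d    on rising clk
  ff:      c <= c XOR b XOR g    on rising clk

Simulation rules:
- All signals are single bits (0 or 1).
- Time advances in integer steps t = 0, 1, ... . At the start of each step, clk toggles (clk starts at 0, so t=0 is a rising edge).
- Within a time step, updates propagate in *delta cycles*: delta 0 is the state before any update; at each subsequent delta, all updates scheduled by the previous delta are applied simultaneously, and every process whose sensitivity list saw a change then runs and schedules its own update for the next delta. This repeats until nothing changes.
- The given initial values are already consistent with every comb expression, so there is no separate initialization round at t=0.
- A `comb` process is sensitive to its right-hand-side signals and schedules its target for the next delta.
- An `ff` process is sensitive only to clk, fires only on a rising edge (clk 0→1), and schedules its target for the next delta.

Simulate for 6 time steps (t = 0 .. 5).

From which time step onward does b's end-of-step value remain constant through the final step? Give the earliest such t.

2

[bits: b,c,a,f,g,e,clk,d]
t=0: Δ0=11111001 Δ1=11111011 Δ2=11101011 Δ3=11100011 Δ4=11100111 | 4Δ
t=1: Δ0=11100111 Δ1=11100101 | 1Δ
t=2: Δ0=11100101 Δ1=11100111 Δ2=10100111 Δ3=00100010 Δ4=00000010 | 4Δ
t=3: Δ0=00000010 Δ1=00000000 | 1Δ
t=4: Δ0=00000000 Δ1=00000010 Δ2=00010010 Δ3=00110011 | 3Δ
t=5: Δ0=00110011 Δ1=00110001 | 1Δ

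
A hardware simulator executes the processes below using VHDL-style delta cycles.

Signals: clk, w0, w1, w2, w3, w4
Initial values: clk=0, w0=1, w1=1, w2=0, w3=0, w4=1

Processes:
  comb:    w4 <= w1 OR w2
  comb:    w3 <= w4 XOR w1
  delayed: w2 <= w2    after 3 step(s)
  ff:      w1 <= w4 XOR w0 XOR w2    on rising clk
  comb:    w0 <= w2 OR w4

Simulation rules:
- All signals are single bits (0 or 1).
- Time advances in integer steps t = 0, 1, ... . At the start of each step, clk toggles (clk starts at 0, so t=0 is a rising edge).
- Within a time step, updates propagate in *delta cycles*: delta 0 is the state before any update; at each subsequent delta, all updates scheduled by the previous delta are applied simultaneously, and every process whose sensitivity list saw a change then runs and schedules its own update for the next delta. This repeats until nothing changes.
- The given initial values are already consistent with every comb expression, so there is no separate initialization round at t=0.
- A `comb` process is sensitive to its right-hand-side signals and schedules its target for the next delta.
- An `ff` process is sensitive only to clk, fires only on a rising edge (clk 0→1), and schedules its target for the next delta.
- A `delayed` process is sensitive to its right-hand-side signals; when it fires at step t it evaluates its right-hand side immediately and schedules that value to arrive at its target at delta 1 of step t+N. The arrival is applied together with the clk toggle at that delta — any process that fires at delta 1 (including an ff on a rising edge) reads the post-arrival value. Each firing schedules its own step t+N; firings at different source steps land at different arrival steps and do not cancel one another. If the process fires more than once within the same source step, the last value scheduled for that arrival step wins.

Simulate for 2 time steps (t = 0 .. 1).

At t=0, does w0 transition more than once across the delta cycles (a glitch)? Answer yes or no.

no

t=0 Δ0: clk=0 w1=1 w2=0 w0=1 w3=0 w4=1
  Δ1: clk:0→1
  Δ2: w1:1→0
  Δ3: w3:0→1, w4:1→0
  Δ4: w0:1→0, w3:1→0
  (4Δ to stable)
t=1 Δ0: clk=1 w1=0 w2=0 w0=0 w3=0 w4=0
  Δ1: clk:1→0
  (1Δ to stable)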